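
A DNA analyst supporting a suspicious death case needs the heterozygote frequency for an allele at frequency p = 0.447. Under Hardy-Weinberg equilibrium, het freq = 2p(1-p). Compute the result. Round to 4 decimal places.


Hardy-Weinberg heterozygote frequency:
q = 1 - p = 1 - 0.447 = 0.553
2pq = 2 * 0.447 * 0.553 = 0.4944

0.4944


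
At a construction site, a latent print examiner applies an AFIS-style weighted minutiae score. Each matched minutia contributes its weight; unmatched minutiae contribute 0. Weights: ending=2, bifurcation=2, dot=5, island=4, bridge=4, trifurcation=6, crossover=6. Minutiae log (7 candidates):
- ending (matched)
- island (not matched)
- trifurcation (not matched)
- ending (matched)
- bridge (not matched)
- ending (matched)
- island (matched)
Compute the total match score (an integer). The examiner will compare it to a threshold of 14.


Weighted minutiae match score:
  ending: matched, +2 (running total 2)
  island: not matched, +0
  trifurcation: not matched, +0
  ending: matched, +2 (running total 4)
  bridge: not matched, +0
  ending: matched, +2 (running total 6)
  island: matched, +4 (running total 10)
Total score = 10
Threshold = 14; verdict = inconclusive

10


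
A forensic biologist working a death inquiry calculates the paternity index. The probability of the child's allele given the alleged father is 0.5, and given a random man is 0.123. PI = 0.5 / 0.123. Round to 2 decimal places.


Paternity Index calculation:
PI = P(allele|father) / P(allele|random)
PI = 0.5 / 0.123
PI = 4.07

4.07


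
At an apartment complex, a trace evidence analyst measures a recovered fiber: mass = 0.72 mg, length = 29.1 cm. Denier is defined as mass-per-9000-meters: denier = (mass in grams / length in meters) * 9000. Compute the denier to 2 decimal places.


Denier calculation:
Mass in grams = 0.72 mg / 1000 = 0.00072 g
Length in meters = 29.1 cm / 100 = 0.291 m
Linear density = mass / length = 0.00072 / 0.291 = 0.00247423 g/m
Denier = (g/m) * 9000 = 0.00247423 * 9000 = 22.27

22.27


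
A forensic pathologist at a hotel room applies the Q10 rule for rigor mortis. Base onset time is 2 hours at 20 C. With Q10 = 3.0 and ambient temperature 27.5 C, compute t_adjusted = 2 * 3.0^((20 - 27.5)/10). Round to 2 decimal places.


Rigor mortis time adjustment:
Exponent = (T_ref - T_actual) / 10 = (20 - 27.5) / 10 = -0.75
Q10 factor = 3.0^-0.75 = 0.43869
t_adjusted = 2 * 0.43869 = 0.88 hours

0.88


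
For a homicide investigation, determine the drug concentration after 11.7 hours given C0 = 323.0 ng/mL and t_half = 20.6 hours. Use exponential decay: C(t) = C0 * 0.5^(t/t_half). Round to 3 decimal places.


Drug concentration decay:
Number of half-lives = t / t_half = 11.7 / 20.6 = 0.567961
Decay factor = 0.5^0.567961 = 0.6745695
C(t) = 323.0 * 0.6745695 = 217.886 ng/mL

217.886


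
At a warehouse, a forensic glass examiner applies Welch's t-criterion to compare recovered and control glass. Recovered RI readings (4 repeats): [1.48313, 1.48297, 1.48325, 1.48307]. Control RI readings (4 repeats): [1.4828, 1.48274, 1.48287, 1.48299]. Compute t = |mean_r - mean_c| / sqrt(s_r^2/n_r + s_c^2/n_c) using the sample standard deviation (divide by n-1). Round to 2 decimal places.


Welch's t-criterion for glass RI comparison:
Recovered mean = sum / n_r = 5.93242 / 4 = 1.483105
Control mean = sum / n_c = 5.9314 / 4 = 1.48285
Recovered sample variance s_r^2 = 1.37e-08
Control sample variance s_c^2 = 1.15333e-08
Welch SE (unpooled) = sqrt(s_r^2/n_r + s_c^2/n_c) = sqrt(3.425e-09 + 2.88333e-09) = sqrt(6.30833e-09) = 7.9425e-05
|mean_r - mean_c| = 0.000255
t = 0.000255 / 7.9425e-05 = 3.21

3.21


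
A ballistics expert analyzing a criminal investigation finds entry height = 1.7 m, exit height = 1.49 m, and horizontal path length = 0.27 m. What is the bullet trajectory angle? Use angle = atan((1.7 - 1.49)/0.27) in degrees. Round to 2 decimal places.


Bullet trajectory angle:
Height difference = 1.7 - 1.49 = 0.21 m
angle = atan(0.21 / 0.27)
angle = atan(0.777778)
angle = 37.87 degrees

37.87


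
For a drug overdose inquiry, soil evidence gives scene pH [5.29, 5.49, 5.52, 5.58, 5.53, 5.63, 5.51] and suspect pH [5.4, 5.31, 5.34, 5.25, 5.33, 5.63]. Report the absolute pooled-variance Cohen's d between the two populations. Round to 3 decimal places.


Pooled-variance Cohen's d for soil pH comparison:
Scene mean = 38.55 / 7 = 5.507143
Suspect mean = 32.26 / 6 = 5.376667
Scene sample variance s_s^2 = 0.011424
Suspect sample variance s_c^2 = 0.017747
Pooled variance = ((n_s-1)*s_s^2 + (n_c-1)*s_c^2) / (n_s + n_c - 2) = 0.014298
Pooled SD = sqrt(0.014298) = 0.119574
Mean difference = 0.130476
|d| = |0.130476| / 0.119574 = 1.091

1.091


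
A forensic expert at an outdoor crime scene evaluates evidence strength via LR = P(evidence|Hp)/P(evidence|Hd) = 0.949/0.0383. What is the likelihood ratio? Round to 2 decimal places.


Likelihood ratio calculation:
LR = P(E|Hp) / P(E|Hd)
LR = 0.949 / 0.0383
LR = 24.78

24.78


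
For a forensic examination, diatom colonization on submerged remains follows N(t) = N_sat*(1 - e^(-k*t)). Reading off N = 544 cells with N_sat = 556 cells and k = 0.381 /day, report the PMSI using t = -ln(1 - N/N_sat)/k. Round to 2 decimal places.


PMSI from diatom colonization curve:
N / N_sat = 544 / 556 = 0.978417
1 - N/N_sat = 0.021583
ln(1 - N/N_sat) = -3.835849
t = -ln(1 - N/N_sat) / k = -(-3.835849) / 0.381 = 10.07 days

10.07


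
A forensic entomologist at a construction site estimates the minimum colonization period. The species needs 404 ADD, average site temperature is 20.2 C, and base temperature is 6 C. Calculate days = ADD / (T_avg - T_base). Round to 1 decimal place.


Insect development time:
Effective temperature = avg_temp - T_base = 20.2 - 6 = 14.2 C
Days = ADD / effective_temp = 404 / 14.2 = 28.5 days

28.5


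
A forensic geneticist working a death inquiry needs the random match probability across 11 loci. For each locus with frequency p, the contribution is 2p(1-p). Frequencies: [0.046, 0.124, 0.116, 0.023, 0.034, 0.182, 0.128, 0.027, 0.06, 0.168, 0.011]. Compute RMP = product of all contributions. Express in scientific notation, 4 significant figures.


Computing RMP for 11 loci:
Locus 1: 2 * 0.046 * 0.954 = 0.087768
Locus 2: 2 * 0.124 * 0.876 = 0.217248
Locus 3: 2 * 0.116 * 0.884 = 0.205088
Locus 4: 2 * 0.023 * 0.977 = 0.044942
Locus 5: 2 * 0.034 * 0.966 = 0.065688
Locus 6: 2 * 0.182 * 0.818 = 0.297752
Locus 7: 2 * 0.128 * 0.872 = 0.223232
Locus 8: 2 * 0.027 * 0.973 = 0.052542
Locus 9: 2 * 0.06 * 0.94 = 0.1128
Locus 10: 2 * 0.168 * 0.832 = 0.279552
Locus 11: 2 * 0.011 * 0.989 = 0.021758
RMP = 2.766e-11

2.766e-11


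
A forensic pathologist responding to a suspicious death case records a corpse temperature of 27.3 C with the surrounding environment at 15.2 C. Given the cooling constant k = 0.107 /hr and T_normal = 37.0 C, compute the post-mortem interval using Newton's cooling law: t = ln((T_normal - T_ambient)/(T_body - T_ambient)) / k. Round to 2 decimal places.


Using Newton's law of cooling:
t = ln((T_normal - T_ambient) / (T_body - T_ambient)) / k
T_normal - T_ambient = 21.8
T_body - T_ambient = 12.1
Ratio = 1.801653
ln(ratio) = 0.588705
t = 0.588705 / 0.107 = 5.50 hours

5.50


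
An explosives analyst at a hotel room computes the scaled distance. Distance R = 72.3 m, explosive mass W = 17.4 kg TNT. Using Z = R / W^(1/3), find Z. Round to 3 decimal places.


Scaled distance calculation:
W^(1/3) = 17.4^(1/3) = 2.591292
Z = R / W^(1/3) = 72.3 / 2.591292
Z = 27.901 m/kg^(1/3)

27.901


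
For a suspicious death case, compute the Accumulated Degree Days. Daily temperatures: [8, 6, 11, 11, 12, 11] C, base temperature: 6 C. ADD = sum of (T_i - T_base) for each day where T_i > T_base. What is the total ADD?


Computing ADD day by day:
Day 1: max(0, 8 - 6) = 2
Day 2: max(0, 6 - 6) = 0
Day 3: max(0, 11 - 6) = 5
Day 4: max(0, 11 - 6) = 5
Day 5: max(0, 12 - 6) = 6
Day 6: max(0, 11 - 6) = 5
Total ADD = 23

23


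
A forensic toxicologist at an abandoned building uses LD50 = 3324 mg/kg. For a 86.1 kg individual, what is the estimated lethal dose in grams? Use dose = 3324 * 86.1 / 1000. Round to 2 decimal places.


Lethal dose calculation:
Lethal dose = LD50 * body_weight / 1000
= 3324 * 86.1 / 1000
= 286196.4 / 1000
= 286.20 g

286.20


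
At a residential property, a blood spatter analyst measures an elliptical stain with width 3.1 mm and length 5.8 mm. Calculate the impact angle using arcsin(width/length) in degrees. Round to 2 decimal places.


Blood spatter impact angle calculation:
width / length = 3.1 / 5.8 = 0.534483
angle = arcsin(0.534483)
angle = 32.31 degrees

32.31


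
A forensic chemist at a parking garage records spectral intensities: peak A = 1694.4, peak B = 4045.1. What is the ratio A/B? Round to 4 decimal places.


Spectral peak ratio:
Peak A = 1694.4 counts
Peak B = 4045.1 counts
Ratio = 1694.4 / 4045.1 = 0.4189

0.4189


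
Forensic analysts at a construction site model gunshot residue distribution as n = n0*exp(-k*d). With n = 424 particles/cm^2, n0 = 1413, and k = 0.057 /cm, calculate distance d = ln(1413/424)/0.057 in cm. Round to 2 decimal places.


GSR distance calculation:
n0/n = 1413 / 424 = 3.332547
ln(n0/n) = 1.203737
d = 1.203737 / 0.057 = 21.12 cm

21.12


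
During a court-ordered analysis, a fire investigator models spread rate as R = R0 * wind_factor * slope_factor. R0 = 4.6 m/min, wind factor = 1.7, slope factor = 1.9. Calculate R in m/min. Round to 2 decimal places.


Fire spread rate calculation:
R = R0 * wind_factor * slope_factor
= 4.6 * 1.7 * 1.9
= 7.82 * 1.9
= 14.86 m/min

14.86


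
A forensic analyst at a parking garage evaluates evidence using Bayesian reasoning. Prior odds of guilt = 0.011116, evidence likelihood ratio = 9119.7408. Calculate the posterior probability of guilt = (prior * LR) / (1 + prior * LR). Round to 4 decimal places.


Bayesian evidence evaluation:
Posterior odds = prior_odds * LR = 0.011116 * 9119.7408 = 101.375
Posterior probability = posterior_odds / (1 + posterior_odds)
= 101.375 / (1 + 101.375)
= 101.375 / 102.375
= 0.9902

0.9902


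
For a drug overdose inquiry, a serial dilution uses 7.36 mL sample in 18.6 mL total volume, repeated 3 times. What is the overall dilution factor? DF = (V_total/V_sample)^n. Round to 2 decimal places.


Dilution factor calculation:
Single dilution = V_total / V_sample = 18.6 / 7.36 ≈ 2.527174
Number of dilutions = 3
Total DF = (18.6 / 7.36)^3 (full precision, rounded at the end) = 16.14

16.14


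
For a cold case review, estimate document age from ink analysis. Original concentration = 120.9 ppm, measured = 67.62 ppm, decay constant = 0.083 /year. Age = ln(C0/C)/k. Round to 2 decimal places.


Document age estimation:
C0/C = 120.9 / 67.62 = 1.787933
ln(C0/C) = 0.58106
t = 0.58106 / 0.083 = 7.00 years

7.00


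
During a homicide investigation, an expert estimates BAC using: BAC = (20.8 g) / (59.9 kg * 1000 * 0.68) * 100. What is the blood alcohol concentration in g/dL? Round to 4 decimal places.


Applying the Widmark formula:
BAC = (dose_g / (body_wt * 1000 * r)) * 100
Denominator = 59.9 * 1000 * 0.68 = 40732
BAC = (20.8 / 40732) * 100
BAC = 0.0511 g/dL

0.0511


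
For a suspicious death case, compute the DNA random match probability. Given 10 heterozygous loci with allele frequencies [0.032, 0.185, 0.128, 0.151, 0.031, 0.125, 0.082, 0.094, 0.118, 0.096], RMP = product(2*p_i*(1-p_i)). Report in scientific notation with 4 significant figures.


Computing RMP for 10 loci:
Locus 1: 2 * 0.032 * 0.968 = 0.061952
Locus 2: 2 * 0.185 * 0.815 = 0.30155
Locus 3: 2 * 0.128 * 0.872 = 0.223232
Locus 4: 2 * 0.151 * 0.849 = 0.256398
Locus 5: 2 * 0.031 * 0.969 = 0.060078
Locus 6: 2 * 0.125 * 0.875 = 0.21875
Locus 7: 2 * 0.082 * 0.918 = 0.150552
Locus 8: 2 * 0.094 * 0.906 = 0.170328
Locus 9: 2 * 0.118 * 0.882 = 0.208152
Locus 10: 2 * 0.096 * 0.904 = 0.173568
RMP = 1.302e-08

1.302e-08


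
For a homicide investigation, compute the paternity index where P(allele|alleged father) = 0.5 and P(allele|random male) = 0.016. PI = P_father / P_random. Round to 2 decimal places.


Paternity Index calculation:
PI = P(allele|father) / P(allele|random)
PI = 0.5 / 0.016
PI = 31.25

31.25


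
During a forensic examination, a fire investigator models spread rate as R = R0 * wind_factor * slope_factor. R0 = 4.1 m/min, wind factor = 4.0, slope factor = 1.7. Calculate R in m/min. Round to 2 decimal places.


Fire spread rate calculation:
R = R0 * wind_factor * slope_factor
= 4.1 * 4.0 * 1.7
= 16.4 * 1.7
= 27.88 m/min

27.88


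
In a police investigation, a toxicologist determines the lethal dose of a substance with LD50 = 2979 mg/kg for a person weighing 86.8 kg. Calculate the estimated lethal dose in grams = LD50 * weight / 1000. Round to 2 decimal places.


Lethal dose calculation:
Lethal dose = LD50 * body_weight / 1000
= 2979 * 86.8 / 1000
= 258577.2 / 1000
= 258.58 g

258.58


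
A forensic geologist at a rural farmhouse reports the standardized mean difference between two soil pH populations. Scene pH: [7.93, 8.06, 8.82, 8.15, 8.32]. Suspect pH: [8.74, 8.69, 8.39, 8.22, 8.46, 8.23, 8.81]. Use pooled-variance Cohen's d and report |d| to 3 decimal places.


Pooled-variance Cohen's d for soil pH comparison:
Scene mean = 41.28 / 5 = 8.256
Suspect mean = 59.54 / 7 = 8.505714
Scene sample variance s_s^2 = 0.11953
Suspect sample variance s_c^2 = 0.059095
Pooled variance = ((n_s-1)*s_s^2 + (n_c-1)*s_c^2) / (n_s + n_c - 2) = 0.083269
Pooled SD = sqrt(0.083269) = 0.288564
Mean difference = -0.249714
|d| = |-0.249714| / 0.288564 = 0.865

0.865


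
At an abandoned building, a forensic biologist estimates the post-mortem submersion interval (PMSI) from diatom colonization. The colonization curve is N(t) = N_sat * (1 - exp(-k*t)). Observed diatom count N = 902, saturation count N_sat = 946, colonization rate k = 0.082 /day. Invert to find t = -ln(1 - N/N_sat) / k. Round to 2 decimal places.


PMSI from diatom colonization curve:
N / N_sat = 902 / 946 = 0.953488
1 - N/N_sat = 0.046512
ln(1 - N/N_sat) = -3.068045
t = -ln(1 - N/N_sat) / k = -(-3.068045) / 0.082 = 37.42 days

37.42


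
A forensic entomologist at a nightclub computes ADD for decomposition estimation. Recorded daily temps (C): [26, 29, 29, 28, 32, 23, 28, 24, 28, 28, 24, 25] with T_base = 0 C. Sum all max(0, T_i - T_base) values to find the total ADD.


Computing ADD day by day:
Day 1: max(0, 26 - 0) = 26
Day 2: max(0, 29 - 0) = 29
Day 3: max(0, 29 - 0) = 29
Day 4: max(0, 28 - 0) = 28
Day 5: max(0, 32 - 0) = 32
Day 6: max(0, 23 - 0) = 23
Day 7: max(0, 28 - 0) = 28
Day 8: max(0, 24 - 0) = 24
Day 9: max(0, 28 - 0) = 28
Day 10: max(0, 28 - 0) = 28
Day 11: max(0, 24 - 0) = 24
Day 12: max(0, 25 - 0) = 25
Total ADD = 324

324


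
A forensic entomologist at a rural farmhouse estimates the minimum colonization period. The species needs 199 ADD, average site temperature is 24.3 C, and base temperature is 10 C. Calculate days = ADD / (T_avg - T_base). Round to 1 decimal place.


Insect development time:
Effective temperature = avg_temp - T_base = 24.3 - 10 = 14.3 C
Days = ADD / effective_temp = 199 / 14.3 = 13.9 days

13.9


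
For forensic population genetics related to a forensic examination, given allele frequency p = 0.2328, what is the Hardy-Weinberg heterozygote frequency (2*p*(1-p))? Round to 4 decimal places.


Hardy-Weinberg heterozygote frequency:
q = 1 - p = 1 - 0.2328 = 0.7672
2pq = 2 * 0.2328 * 0.7672 = 0.3572

0.3572


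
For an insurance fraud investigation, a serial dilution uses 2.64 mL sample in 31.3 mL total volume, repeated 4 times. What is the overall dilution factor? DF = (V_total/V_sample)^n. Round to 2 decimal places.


Dilution factor calculation:
Single dilution = V_total / V_sample = 31.3 / 2.64 ≈ 11.856061
Number of dilutions = 4
Total DF = (31.3 / 2.64)^4 (full precision, rounded at the end) = 19758.85

19758.85


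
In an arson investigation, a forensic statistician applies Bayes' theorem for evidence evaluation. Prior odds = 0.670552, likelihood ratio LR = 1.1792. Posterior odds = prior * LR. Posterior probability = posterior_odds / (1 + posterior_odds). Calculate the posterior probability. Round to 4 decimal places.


Bayesian evidence evaluation:
Posterior odds = prior_odds * LR = 0.670552 * 1.1792 = 0.7907149
Posterior probability = posterior_odds / (1 + posterior_odds)
= 0.7907149 / (1 + 0.7907149)
= 0.7907149 / 1.7907149
= 0.4416

0.4416


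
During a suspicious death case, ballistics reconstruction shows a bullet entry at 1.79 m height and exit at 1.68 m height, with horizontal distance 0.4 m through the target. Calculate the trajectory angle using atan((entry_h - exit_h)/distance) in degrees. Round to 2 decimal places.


Bullet trajectory angle:
Height difference = 1.79 - 1.68 = 0.11 m
angle = atan(0.11 / 0.4)
angle = atan(0.275)
angle = 15.38 degrees

15.38


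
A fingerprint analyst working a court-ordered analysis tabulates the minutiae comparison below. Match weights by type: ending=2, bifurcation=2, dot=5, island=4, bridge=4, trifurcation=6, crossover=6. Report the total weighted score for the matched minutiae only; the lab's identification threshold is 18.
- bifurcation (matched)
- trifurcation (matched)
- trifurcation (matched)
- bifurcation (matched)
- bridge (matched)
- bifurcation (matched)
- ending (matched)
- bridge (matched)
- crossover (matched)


Weighted minutiae match score:
  bifurcation: matched, +2 (running total 2)
  trifurcation: matched, +6 (running total 8)
  trifurcation: matched, +6 (running total 14)
  bifurcation: matched, +2 (running total 16)
  bridge: matched, +4 (running total 20)
  bifurcation: matched, +2 (running total 22)
  ending: matched, +2 (running total 24)
  bridge: matched, +4 (running total 28)
  crossover: matched, +6 (running total 34)
Total score = 34
Threshold = 18; verdict = identification

34


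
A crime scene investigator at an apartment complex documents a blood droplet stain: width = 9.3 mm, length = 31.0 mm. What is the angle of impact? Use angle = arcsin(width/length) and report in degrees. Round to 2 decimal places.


Blood spatter impact angle calculation:
width / length = 9.3 / 31.0 = 0.3
angle = arcsin(0.3)
angle = 17.46 degrees

17.46


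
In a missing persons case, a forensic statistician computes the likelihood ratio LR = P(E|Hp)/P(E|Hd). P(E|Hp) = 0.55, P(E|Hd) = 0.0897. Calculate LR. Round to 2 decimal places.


Likelihood ratio calculation:
LR = P(E|Hp) / P(E|Hd)
LR = 0.55 / 0.0897
LR = 6.13

6.13


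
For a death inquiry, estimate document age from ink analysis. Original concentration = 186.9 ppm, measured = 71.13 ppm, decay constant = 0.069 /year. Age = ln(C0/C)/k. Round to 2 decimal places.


Document age estimation:
C0/C = 186.9 / 71.13 = 2.627583
ln(C0/C) = 0.966064
t = 0.966064 / 0.069 = 14.00 years

14.00


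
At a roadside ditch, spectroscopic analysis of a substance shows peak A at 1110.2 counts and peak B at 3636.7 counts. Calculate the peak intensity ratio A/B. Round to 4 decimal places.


Spectral peak ratio:
Peak A = 1110.2 counts
Peak B = 3636.7 counts
Ratio = 1110.2 / 3636.7 = 0.3053

0.3053


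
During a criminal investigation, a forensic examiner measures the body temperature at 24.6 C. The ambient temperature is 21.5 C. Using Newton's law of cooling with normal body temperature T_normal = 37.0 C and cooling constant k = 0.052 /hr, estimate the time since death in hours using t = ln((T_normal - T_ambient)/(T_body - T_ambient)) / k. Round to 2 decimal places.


Using Newton's law of cooling:
t = ln((T_normal - T_ambient) / (T_body - T_ambient)) / k
T_normal - T_ambient = 15.5
T_body - T_ambient = 3.1
Ratio = 5
ln(ratio) = 1.609438
t = 1.609438 / 0.052 = 30.95 hours

30.95


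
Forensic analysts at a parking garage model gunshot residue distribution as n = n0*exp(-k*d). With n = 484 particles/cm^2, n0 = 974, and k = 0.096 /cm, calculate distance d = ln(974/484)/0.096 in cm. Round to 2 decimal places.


GSR distance calculation:
n0/n = 974 / 484 = 2.012397
ln(n0/n) = 0.699327
d = 0.699327 / 0.096 = 7.28 cm

7.28


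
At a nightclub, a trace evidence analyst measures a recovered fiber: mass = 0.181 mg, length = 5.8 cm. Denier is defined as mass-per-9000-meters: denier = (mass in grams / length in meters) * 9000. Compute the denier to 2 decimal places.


Denier calculation:
Mass in grams = 0.181 mg / 1000 = 0.000181 g
Length in meters = 5.8 cm / 100 = 0.058 m
Linear density = mass / length = 0.000181 / 0.058 = 0.00312069 g/m
Denier = (g/m) * 9000 = 0.00312069 * 9000 = 28.09

28.09


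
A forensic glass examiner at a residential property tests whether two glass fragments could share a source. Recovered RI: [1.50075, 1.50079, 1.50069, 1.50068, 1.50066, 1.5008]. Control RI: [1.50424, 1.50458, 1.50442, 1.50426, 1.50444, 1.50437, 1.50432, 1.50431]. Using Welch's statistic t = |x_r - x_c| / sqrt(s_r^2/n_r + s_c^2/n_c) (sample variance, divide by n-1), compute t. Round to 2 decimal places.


Welch's t-criterion for glass RI comparison:
Recovered mean = sum / n_r = 9.00437 / 6 = 1.5007283
Control mean = sum / n_c = 12.03494 / 8 = 1.5043675
Recovered sample variance s_r^2 = 3.57667e-09
Control sample variance s_c^2 = 1.23643e-08
Welch SE (unpooled) = sqrt(s_r^2/n_r + s_c^2/n_c) = sqrt(5.96111e-10 + 1.54554e-09) = sqrt(2.14165e-09) = 4.6278e-05
|mean_r - mean_c| = 0.00363917
t = 0.00363917 / 4.6278e-05 = 78.64

78.64


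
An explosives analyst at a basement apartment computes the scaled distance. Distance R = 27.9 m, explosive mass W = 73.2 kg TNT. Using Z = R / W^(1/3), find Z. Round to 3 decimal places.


Scaled distance calculation:
W^(1/3) = 73.2^(1/3) = 4.183152
Z = R / W^(1/3) = 27.9 / 4.183152
Z = 6.670 m/kg^(1/3)

6.670


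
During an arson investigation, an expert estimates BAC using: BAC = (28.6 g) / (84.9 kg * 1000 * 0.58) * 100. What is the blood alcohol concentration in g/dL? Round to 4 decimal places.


Applying the Widmark formula:
BAC = (dose_g / (body_wt * 1000 * r)) * 100
Denominator = 84.9 * 1000 * 0.58 = 49242
BAC = (28.6 / 49242) * 100
BAC = 0.0581 g/dL

0.0581


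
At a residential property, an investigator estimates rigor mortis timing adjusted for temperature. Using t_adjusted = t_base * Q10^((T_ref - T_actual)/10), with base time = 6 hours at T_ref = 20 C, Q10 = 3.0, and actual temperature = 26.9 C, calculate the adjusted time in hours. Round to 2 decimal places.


Rigor mortis time adjustment:
Exponent = (T_ref - T_actual) / 10 = (20 - 26.9) / 10 = -0.69
Q10 factor = 3.0^-0.69 = 0.46858
t_adjusted = 6 * 0.46858 = 2.81 hours

2.81


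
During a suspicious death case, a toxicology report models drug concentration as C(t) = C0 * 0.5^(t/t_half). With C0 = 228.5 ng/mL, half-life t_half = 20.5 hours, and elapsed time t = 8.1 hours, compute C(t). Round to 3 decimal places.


Drug concentration decay:
Number of half-lives = t / t_half = 8.1 / 20.5 = 0.395122
Decay factor = 0.5^0.395122 = 0.76042507
C(t) = 228.5 * 0.76042507 = 173.757 ng/mL

173.757


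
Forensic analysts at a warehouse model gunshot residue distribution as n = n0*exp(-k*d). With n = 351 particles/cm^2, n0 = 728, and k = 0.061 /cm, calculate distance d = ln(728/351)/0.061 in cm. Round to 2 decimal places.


GSR distance calculation:
n0/n = 728 / 351 = 2.074074
ln(n0/n) = 0.729515
d = 0.729515 / 0.061 = 11.96 cm

11.96


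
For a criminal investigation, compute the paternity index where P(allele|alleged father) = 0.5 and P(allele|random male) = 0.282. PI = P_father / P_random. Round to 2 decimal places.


Paternity Index calculation:
PI = P(allele|father) / P(allele|random)
PI = 0.5 / 0.282
PI = 1.77

1.77


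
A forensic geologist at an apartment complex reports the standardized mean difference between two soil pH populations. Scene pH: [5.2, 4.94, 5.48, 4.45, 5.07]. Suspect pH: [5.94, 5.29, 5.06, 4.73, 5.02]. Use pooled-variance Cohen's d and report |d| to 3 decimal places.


Pooled-variance Cohen's d for soil pH comparison:
Scene mean = 25.14 / 5 = 5.028
Suspect mean = 26.04 / 5 = 5.208
Scene sample variance s_s^2 = 0.14437
Suspect sample variance s_c^2 = 0.20707
Pooled variance = ((n_s-1)*s_s^2 + (n_c-1)*s_c^2) / (n_s + n_c - 2) = 0.17572
Pooled SD = sqrt(0.17572) = 0.41919
Mean difference = -0.18
|d| = |-0.18| / 0.41919 = 0.429

0.429


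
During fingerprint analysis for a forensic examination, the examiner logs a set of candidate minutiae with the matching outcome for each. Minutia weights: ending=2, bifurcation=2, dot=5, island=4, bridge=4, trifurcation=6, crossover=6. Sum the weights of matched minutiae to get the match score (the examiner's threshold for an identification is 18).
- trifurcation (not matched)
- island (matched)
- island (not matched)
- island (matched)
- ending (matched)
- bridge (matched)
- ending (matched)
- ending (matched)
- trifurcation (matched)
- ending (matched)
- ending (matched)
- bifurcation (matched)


Weighted minutiae match score:
  trifurcation: not matched, +0
  island: matched, +4 (running total 4)
  island: not matched, +0
  island: matched, +4 (running total 8)
  ending: matched, +2 (running total 10)
  bridge: matched, +4 (running total 14)
  ending: matched, +2 (running total 16)
  ending: matched, +2 (running total 18)
  trifurcation: matched, +6 (running total 24)
  ending: matched, +2 (running total 26)
  ending: matched, +2 (running total 28)
  bifurcation: matched, +2 (running total 30)
Total score = 30
Threshold = 18; verdict = identification

30


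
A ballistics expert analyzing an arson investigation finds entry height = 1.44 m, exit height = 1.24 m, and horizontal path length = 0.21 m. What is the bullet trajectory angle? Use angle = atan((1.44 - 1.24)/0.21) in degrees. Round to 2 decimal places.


Bullet trajectory angle:
Height difference = 1.44 - 1.24 = 0.2 m
angle = atan(0.2 / 0.21)
angle = atan(0.952381)
angle = 43.60 degrees

43.60


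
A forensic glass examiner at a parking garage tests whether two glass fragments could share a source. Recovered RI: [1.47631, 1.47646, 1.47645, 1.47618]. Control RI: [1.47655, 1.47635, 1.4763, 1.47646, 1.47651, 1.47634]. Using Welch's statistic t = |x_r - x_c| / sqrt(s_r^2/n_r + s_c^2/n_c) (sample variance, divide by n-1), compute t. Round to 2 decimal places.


Welch's t-criterion for glass RI comparison:
Recovered mean = sum / n_r = 5.9054 / 4 = 1.47635
Control mean = sum / n_c = 8.85851 / 6 = 1.4764183
Recovered sample variance s_r^2 = 1.75333e-08
Control sample variance s_c^2 = 1.04567e-08
Welch SE (unpooled) = sqrt(s_r^2/n_r + s_c^2/n_c) = sqrt(4.38333e-09 + 1.74278e-09) = sqrt(6.12611e-09) = 7.82695e-05
|mean_r - mean_c| = 6.83333e-05
t = 6.83333e-05 / 7.82695e-05 = 0.87

0.87


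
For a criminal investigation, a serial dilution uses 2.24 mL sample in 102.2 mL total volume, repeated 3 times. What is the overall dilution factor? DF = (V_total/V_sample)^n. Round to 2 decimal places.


Dilution factor calculation:
Single dilution = V_total / V_sample = 102.2 / 2.24 ≈ 45.625
Number of dilutions = 3
Total DF = (102.2 / 2.24)^3 (full precision, rounded at the end) = 94974.85

94974.85


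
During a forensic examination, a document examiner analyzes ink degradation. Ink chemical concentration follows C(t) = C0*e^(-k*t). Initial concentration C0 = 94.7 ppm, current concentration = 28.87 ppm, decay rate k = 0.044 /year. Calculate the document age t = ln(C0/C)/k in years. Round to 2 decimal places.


Document age estimation:
C0/C = 94.7 / 28.87 = 3.280222
ln(C0/C) = 1.187911
t = 1.187911 / 0.044 = 27.00 years

27.00


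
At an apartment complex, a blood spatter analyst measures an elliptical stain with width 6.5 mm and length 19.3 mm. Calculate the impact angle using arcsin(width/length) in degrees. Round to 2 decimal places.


Blood spatter impact angle calculation:
width / length = 6.5 / 19.3 = 0.336788
angle = arcsin(0.336788)
angle = 19.68 degrees

19.68


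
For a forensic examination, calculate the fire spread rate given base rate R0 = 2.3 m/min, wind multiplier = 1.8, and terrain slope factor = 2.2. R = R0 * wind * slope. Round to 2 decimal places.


Fire spread rate calculation:
R = R0 * wind_factor * slope_factor
= 2.3 * 1.8 * 2.2
= 4.14 * 2.2
= 9.11 m/min

9.11


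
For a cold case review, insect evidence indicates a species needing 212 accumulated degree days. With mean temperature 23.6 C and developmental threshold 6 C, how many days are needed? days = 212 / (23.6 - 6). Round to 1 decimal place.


Insect development time:
Effective temperature = avg_temp - T_base = 23.6 - 6 = 17.6 C
Days = ADD / effective_temp = 212 / 17.6 = 12.0 days

12.0


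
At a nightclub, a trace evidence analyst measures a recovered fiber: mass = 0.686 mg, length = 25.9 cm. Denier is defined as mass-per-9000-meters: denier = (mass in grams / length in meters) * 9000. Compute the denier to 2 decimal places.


Denier calculation:
Mass in grams = 0.686 mg / 1000 = 0.000686 g
Length in meters = 25.9 cm / 100 = 0.259 m
Linear density = mass / length = 0.000686 / 0.259 = 0.00264865 g/m
Denier = (g/m) * 9000 = 0.00264865 * 9000 = 23.84

23.84


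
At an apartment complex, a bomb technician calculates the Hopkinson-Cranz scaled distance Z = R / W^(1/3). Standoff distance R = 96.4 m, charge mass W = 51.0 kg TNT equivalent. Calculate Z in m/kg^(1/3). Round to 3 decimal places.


Scaled distance calculation:
W^(1/3) = 51.0^(1/3) = 3.70843
Z = R / W^(1/3) = 96.4 / 3.70843
Z = 25.995 m/kg^(1/3)

25.995


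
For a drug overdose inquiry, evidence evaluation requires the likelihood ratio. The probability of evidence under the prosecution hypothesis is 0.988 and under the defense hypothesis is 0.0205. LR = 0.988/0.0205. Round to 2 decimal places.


Likelihood ratio calculation:
LR = P(E|Hp) / P(E|Hd)
LR = 0.988 / 0.0205
LR = 48.20

48.20


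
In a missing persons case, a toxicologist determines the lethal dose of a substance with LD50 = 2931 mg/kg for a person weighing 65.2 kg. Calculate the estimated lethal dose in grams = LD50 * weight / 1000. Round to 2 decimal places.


Lethal dose calculation:
Lethal dose = LD50 * body_weight / 1000
= 2931 * 65.2 / 1000
= 191101.2 / 1000
= 191.10 g

191.10


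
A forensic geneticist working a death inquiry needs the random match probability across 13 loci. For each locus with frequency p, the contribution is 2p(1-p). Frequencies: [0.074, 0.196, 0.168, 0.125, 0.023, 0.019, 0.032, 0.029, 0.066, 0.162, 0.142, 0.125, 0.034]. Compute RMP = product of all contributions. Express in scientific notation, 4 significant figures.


Computing RMP for 13 loci:
Locus 1: 2 * 0.074 * 0.926 = 0.137048
Locus 2: 2 * 0.196 * 0.804 = 0.315168
Locus 3: 2 * 0.168 * 0.832 = 0.279552
Locus 4: 2 * 0.125 * 0.875 = 0.21875
Locus 5: 2 * 0.023 * 0.977 = 0.044942
Locus 6: 2 * 0.019 * 0.981 = 0.037278
Locus 7: 2 * 0.032 * 0.968 = 0.061952
Locus 8: 2 * 0.029 * 0.971 = 0.056318
Locus 9: 2 * 0.066 * 0.934 = 0.123288
Locus 10: 2 * 0.162 * 0.838 = 0.271512
Locus 11: 2 * 0.142 * 0.858 = 0.243672
Locus 12: 2 * 0.125 * 0.875 = 0.21875
Locus 13: 2 * 0.034 * 0.966 = 0.065688
RMP = 1.810e-12

1.810e-12


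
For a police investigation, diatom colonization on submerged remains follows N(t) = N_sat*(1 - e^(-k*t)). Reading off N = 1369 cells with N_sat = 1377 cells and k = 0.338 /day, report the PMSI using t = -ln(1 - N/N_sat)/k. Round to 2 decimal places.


PMSI from diatom colonization curve:
N / N_sat = 1369 / 1377 = 0.99419
1 - N/N_sat = 0.00581
ln(1 - N/N_sat) = -5.148175
t = -ln(1 - N/N_sat) / k = -(-5.148175) / 0.338 = 15.23 days

15.23


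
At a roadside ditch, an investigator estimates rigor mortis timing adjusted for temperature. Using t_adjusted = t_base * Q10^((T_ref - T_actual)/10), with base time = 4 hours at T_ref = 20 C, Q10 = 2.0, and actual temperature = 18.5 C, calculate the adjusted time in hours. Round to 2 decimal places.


Rigor mortis time adjustment:
Exponent = (T_ref - T_actual) / 10 = (20 - 18.5) / 10 = 0.15
Q10 factor = 2.0^0.15 = 1.10957
t_adjusted = 4 * 1.10957 = 4.44 hours

4.44


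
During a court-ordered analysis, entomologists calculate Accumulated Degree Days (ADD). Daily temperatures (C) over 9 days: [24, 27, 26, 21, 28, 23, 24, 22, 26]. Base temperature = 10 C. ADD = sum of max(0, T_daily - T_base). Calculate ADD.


Computing ADD day by day:
Day 1: max(0, 24 - 10) = 14
Day 2: max(0, 27 - 10) = 17
Day 3: max(0, 26 - 10) = 16
Day 4: max(0, 21 - 10) = 11
Day 5: max(0, 28 - 10) = 18
Day 6: max(0, 23 - 10) = 13
Day 7: max(0, 24 - 10) = 14
Day 8: max(0, 22 - 10) = 12
Day 9: max(0, 26 - 10) = 16
Total ADD = 131

131


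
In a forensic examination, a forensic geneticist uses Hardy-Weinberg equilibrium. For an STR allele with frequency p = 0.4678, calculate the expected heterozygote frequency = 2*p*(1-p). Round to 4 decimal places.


Hardy-Weinberg heterozygote frequency:
q = 1 - p = 1 - 0.4678 = 0.5322
2pq = 2 * 0.4678 * 0.5322 = 0.4979

0.4979


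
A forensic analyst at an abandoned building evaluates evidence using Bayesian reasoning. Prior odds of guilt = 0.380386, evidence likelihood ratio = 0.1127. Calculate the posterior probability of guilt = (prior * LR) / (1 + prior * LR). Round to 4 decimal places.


Bayesian evidence evaluation:
Posterior odds = prior_odds * LR = 0.380386 * 0.1127 = 0.0428695
Posterior probability = posterior_odds / (1 + posterior_odds)
= 0.0428695 / (1 + 0.0428695)
= 0.0428695 / 1.0428695
= 0.0411

0.0411


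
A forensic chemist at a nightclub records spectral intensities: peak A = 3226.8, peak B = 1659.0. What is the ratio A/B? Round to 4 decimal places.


Spectral peak ratio:
Peak A = 3226.8 counts
Peak B = 1659.0 counts
Ratio = 3226.8 / 1659.0 = 1.9450

1.9450


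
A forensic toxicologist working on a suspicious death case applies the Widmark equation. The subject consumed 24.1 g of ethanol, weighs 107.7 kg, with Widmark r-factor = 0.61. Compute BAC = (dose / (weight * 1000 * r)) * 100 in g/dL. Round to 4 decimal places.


Applying the Widmark formula:
BAC = (dose_g / (body_wt * 1000 * r)) * 100
Denominator = 107.7 * 1000 * 0.61 = 65697
BAC = (24.1 / 65697) * 100
BAC = 0.0367 g/dL

0.0367


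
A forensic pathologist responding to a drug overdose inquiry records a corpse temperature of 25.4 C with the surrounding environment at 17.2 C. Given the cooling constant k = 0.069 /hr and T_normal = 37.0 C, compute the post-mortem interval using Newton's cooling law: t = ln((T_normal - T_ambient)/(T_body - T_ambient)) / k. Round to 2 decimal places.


Using Newton's law of cooling:
t = ln((T_normal - T_ambient) / (T_body - T_ambient)) / k
T_normal - T_ambient = 19.8
T_body - T_ambient = 8.2
Ratio = 2.414634
ln(ratio) = 0.881548
t = 0.881548 / 0.069 = 12.78 hours

12.78


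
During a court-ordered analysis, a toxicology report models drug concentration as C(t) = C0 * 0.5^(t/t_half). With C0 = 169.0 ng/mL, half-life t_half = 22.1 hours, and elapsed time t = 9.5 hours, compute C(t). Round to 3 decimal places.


Drug concentration decay:
Number of half-lives = t / t_half = 9.5 / 22.1 = 0.429864
Decay factor = 0.5^0.429864 = 0.74233176
C(t) = 169.0 * 0.74233176 = 125.454 ng/mL

125.454


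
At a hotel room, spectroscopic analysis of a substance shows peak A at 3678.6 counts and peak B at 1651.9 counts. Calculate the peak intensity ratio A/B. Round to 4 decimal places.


Spectral peak ratio:
Peak A = 3678.6 counts
Peak B = 1651.9 counts
Ratio = 3678.6 / 1651.9 = 2.2269

2.2269


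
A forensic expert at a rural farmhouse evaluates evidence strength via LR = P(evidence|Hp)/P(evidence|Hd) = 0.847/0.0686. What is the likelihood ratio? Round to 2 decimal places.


Likelihood ratio calculation:
LR = P(E|Hp) / P(E|Hd)
LR = 0.847 / 0.0686
LR = 12.35

12.35


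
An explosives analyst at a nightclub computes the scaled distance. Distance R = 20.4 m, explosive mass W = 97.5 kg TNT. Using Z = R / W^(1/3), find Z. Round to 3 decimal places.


Scaled distance calculation:
W^(1/3) = 97.5^(1/3) = 4.602582
Z = R / W^(1/3) = 20.4 / 4.602582
Z = 4.432 m/kg^(1/3)

4.432


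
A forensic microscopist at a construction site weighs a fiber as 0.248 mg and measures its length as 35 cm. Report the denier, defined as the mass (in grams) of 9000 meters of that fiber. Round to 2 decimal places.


Denier calculation:
Mass in grams = 0.248 mg / 1000 = 0.000248 g
Length in meters = 35 cm / 100 = 0.35 m
Linear density = mass / length = 0.000248 / 0.35 = 0.00070857 g/m
Denier = (g/m) * 9000 = 0.00070857 * 9000 = 6.38

6.38


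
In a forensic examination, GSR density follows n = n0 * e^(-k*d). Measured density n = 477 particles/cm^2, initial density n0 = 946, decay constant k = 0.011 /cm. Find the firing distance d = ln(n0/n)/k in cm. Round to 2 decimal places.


GSR distance calculation:
n0/n = 946 / 477 = 1.983229
ln(n0/n) = 0.684726
d = 0.684726 / 0.011 = 62.25 cm

62.25


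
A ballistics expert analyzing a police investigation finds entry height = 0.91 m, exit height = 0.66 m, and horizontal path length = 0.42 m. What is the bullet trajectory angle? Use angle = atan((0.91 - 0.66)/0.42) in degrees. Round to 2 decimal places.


Bullet trajectory angle:
Height difference = 0.91 - 0.66 = 0.25 m
angle = atan(0.25 / 0.42)
angle = atan(0.595238)
angle = 30.76 degrees

30.76


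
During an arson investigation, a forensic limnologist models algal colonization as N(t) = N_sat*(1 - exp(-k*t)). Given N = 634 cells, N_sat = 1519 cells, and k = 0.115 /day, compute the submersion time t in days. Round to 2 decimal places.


PMSI from diatom colonization curve:
N / N_sat = 634 / 1519 = 0.41738
1 - N/N_sat = 0.58262
ln(1 - N/N_sat) = -0.54022
t = -ln(1 - N/N_sat) / k = -(-0.54022) / 0.115 = 4.70 days

4.70


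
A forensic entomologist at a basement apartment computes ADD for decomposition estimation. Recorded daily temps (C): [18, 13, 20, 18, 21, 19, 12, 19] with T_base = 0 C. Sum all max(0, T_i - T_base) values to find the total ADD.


Computing ADD day by day:
Day 1: max(0, 18 - 0) = 18
Day 2: max(0, 13 - 0) = 13
Day 3: max(0, 20 - 0) = 20
Day 4: max(0, 18 - 0) = 18
Day 5: max(0, 21 - 0) = 21
Day 6: max(0, 19 - 0) = 19
Day 7: max(0, 12 - 0) = 12
Day 8: max(0, 19 - 0) = 19
Total ADD = 140

140


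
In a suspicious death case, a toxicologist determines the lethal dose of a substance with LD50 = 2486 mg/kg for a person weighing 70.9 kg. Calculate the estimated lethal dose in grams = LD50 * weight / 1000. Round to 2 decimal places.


Lethal dose calculation:
Lethal dose = LD50 * body_weight / 1000
= 2486 * 70.9 / 1000
= 176257.4 / 1000
= 176.26 g

176.26


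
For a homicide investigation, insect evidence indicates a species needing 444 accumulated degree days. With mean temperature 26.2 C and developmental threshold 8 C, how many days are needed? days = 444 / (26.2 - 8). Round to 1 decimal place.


Insect development time:
Effective temperature = avg_temp - T_base = 26.2 - 8 = 18.2 C
Days = ADD / effective_temp = 444 / 18.2 = 24.4 days

24.4


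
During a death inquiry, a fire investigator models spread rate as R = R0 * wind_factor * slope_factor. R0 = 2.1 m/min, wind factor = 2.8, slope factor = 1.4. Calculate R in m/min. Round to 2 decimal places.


Fire spread rate calculation:
R = R0 * wind_factor * slope_factor
= 2.1 * 2.8 * 1.4
= 5.88 * 1.4
= 8.23 m/min

8.23


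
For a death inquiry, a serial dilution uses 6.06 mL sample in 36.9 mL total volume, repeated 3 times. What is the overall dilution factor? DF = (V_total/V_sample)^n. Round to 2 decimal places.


Dilution factor calculation:
Single dilution = V_total / V_sample = 36.9 / 6.06 ≈ 6.089109
Number of dilutions = 3
Total DF = (36.9 / 6.06)^3 (full precision, rounded at the end) = 225.77

225.77


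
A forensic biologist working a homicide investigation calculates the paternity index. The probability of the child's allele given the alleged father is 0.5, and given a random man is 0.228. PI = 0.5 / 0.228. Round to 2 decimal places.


Paternity Index calculation:
PI = P(allele|father) / P(allele|random)
PI = 0.5 / 0.228
PI = 2.19

2.19
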